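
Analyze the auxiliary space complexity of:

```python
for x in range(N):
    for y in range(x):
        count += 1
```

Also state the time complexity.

Space complexity: O(1).
Only a constant amount of auxiliary storage is used; nothing grows with n.
Time complexity: O(n^2).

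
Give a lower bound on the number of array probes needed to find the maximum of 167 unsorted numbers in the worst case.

Adversary: any unprobed cell could hold a value larger than everything seen so far. If fewer than 167 cells are probed, the adversary places the max in an unprobed cell. So all 167 cells must be examined; together with 167-1 comparisons this is tight.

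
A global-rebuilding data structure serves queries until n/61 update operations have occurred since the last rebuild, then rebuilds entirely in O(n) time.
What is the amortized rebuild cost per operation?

The O(n) rebuild is triggered by n/61 operations, so each contributes O(n)/(n/61) = O(61) = O(1) to the rebuild cost.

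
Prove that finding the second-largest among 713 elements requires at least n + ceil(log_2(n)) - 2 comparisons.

Lower bound (adversary): identifying the maximum requires 713-1 comparisons (each eliminates one candidate). Assign weight 1 to each element; on each comparison the adversary lets the heavier side win and gives it the loser's weight. The max ends with weight 713, but each comparison it wins at most doubles its weight, so the max must win >= ceil(log_2(713)) = 10 comparisons. The second-largest is one of those 10 direct losers to the max, and identifying which one is largest needs >= 10-1 further comparisons. Total >= 713-1 + 10-1 = 721.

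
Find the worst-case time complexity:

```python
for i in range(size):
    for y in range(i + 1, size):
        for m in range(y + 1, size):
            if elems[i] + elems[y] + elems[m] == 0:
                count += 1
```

Time complexity: O(n^3).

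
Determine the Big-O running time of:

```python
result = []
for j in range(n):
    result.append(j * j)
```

Time complexity: O(n).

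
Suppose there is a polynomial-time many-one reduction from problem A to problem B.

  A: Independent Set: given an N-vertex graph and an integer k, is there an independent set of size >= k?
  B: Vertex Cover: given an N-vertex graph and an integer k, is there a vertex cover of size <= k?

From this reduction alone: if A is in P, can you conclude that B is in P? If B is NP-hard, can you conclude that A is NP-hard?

A poly-time reduction A <=_p B transfers tractability DOWN (B easy => A easy) and hardness UP (A hard => B hard), not the reverse.
From A in P, the reduction alone does NOT give B in P: any problem in P trivially reduces to SAT, yet SAT is not known to be in P.
From B NP-hard, the reduction alone does NOT give A NP-hard: again, easy problems reduce to hard ones.
(Here in fact A is NP-complete and B is NP-complete.)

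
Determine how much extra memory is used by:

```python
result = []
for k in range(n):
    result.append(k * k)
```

Space complexity: O(n).
Auxiliary storage grows linearly with the input size n in the worst case.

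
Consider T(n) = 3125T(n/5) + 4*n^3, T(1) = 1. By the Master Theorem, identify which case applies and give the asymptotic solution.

a=3125, b=5, f(n)=4*n^3.
log_5(3125) = 5 > 3.
Since f(n) = O(n^3) is polynomially smaller than n^5, Case 1 applies.
T(n) = Theta(n^5).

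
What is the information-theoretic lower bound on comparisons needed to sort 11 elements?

There are 11! = 39916800 possible orderings. Each comparison gives 1 bit. We need at least ceil(log_2(39916800)) = 26 comparisons.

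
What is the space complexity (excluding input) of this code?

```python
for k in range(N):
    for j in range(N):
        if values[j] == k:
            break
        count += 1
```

Space complexity: O(1).
Only a constant amount of auxiliary storage is used; nothing grows with n.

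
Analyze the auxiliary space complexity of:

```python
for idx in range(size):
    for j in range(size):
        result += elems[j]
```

Space complexity: O(1).
Only a constant amount of auxiliary storage is used; nothing grows with n.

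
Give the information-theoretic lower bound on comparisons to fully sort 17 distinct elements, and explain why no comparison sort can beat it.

A comparison sort is a binary decision tree whose leaves are the 17! = 355687428096000 possible output permutations. A binary tree with L leaves has height >= ceil(log_2(L)). So any comparison sort needs >= ceil(log_2(17!)) = 49 comparisons in the worst case.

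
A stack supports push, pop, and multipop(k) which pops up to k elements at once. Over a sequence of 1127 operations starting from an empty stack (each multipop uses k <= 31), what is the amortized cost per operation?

Each element is pushed exactly once and popped at most once (whether by pop or as part of a multipop). So the total number of individual pops over the whole sequence is at most the number of pushes, which is at most 1127. Total work <= 2 * 1127, hence O(1) amortized per operation.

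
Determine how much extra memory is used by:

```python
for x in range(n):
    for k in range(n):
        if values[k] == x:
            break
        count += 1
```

Space complexity: O(1).
Only a constant amount of auxiliary storage is used; nothing grows with n.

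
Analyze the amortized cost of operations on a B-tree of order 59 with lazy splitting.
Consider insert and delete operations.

In a B-tree of order 59, a node splits when it has 59 keys. With lazy splitting, we use potential Phi = number of full nodes + number of near-empty nodes. Each split costs O(1) but reduces potential. Between splits, at least 29 insertions must occur in that node. Amortized structural cost is O(1) per operation, plus O(log_59 n) traversal.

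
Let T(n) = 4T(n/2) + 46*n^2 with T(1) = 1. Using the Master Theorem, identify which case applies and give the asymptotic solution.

a=4, b=2, f(n)=46*n^2.
log_2(4) = 2, so n^(log_b(a)) = n^2.
f(n) = Theta(n^2), so Case 2 applies.
T(n) = Theta(n^2 log n).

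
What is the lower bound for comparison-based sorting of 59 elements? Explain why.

A comparison-based sorting algorithm corresponds to a decision tree. With 59! possible permutations, the tree has 59! leaves. The height is at least log_2(59!) = Omega(n log n) by Stirling's approximation.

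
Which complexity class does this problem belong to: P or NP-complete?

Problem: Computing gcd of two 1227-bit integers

This problem is in P: the Euclidean algorithm runs in polynomial time in the bit-length.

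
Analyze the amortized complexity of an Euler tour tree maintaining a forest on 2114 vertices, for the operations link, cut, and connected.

An Euler tour tree stores each tree's Euler tour as a balanced BST keyed by tour position. On 2114 vertices: link concatenates two tours via O(1) splits/joins of size <= 2*2114 (O(log n)); cut splits the tour at the two occurrences of the edge (O(log n)); connected compares BST roots (O(log n) to find the root). All O(log n) amortized.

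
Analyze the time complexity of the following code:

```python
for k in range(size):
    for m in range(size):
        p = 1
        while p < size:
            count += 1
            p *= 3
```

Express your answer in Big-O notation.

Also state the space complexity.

Time complexity: O(n^2 log n).
Space complexity: O(1).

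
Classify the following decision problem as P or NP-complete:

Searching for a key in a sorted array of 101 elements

This problem is in P: binary search runs in O(log n).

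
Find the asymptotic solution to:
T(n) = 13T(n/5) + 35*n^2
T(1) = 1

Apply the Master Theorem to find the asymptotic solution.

a=13, b=5, f(n)=35*n^2. log_5(13) = 1.594 < 2. Case 3: T(n) = O(n^2).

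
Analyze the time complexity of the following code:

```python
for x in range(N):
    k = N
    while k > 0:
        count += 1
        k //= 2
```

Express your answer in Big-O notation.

Time complexity: O(n log n).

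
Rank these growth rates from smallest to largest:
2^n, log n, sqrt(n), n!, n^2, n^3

Ordered by growth rate: log n < sqrt(n) < n^2 < n^3 < 2^n < n!.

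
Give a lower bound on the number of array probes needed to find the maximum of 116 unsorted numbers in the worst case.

Adversary: any unprobed cell could hold a value larger than everything seen so far. If fewer than 116 cells are probed, the adversary places the max in an unprobed cell. So all 116 cells must be examined; together with 116-1 comparisons this is tight.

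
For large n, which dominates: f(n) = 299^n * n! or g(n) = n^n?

f(n) = 299^n * n! grows faster: by Stirling n! ~ sqrt(2 pi n)(n/e)^n, so 299^n n! / n^n ~ (299/e)^n sqrt(2 pi n) -> infinity since 299/e > 1.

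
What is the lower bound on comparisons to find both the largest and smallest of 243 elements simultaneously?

Pair elements first (floor(243/2) comparisons), then find max among winners and min among losers. Total: ceil(3*243/2) - 2 = 363 comparisons.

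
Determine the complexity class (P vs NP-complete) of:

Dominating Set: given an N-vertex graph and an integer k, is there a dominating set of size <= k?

This problem is NP-complete: reduces from Set Cover (with k part of the input).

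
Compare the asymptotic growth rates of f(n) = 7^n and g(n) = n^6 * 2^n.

f(n) = 7^n grows faster: 7^n / (n^6 2^n) = (7/2)^n / n^6 -> infinity since 7/2 > 1.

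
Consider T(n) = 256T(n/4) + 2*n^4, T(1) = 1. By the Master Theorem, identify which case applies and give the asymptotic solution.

a=256, b=4, f(n)=2*n^4.
log_4(256) = 4, so n^(log_b(a)) = n^4.
f(n) = Theta(n^4), so Case 2 applies.
T(n) = Theta(n^4 log n).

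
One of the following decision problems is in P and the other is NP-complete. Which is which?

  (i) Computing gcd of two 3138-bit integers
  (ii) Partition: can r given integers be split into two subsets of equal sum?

(i) is P: the Euclidean algorithm runs in polynomial time in the bit-length.
(ii) is NP-complete: Subset Sum reduces to it (one of Karp's 21 NP-complete problems).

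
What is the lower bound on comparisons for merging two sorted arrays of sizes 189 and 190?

Adversary argument: with sizes 189 and 190 (differing by at most 1), interleave the two arrays so that every consecutive pair in the output comes from different inputs. Then each of the 378 adjacent output pairs must be directly compared, or the algorithm cannot determine their relative order. So 378 comparisons are necessary; standard merge achieves this.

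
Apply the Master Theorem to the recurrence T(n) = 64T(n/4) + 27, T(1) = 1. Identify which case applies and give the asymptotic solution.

a=64, b=4, f(n)=27.
log_4(64) = 3 > 0.
Since f(n) = O(n^0) is polynomially smaller than n^3, Case 1 applies.
T(n) = Theta(n^3).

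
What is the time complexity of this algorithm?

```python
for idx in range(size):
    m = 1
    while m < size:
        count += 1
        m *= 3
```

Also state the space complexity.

Time complexity: O(n log n).
Space complexity: O(1).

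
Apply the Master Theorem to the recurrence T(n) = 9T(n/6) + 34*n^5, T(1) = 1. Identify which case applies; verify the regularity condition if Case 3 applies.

a=9, b=6, f(n)=34*n^5.
log_6(9) = 1.226 < 5.
f(n) = Omega(n^(1.226+epsilon)) for some epsilon > 0, so Case 3 is the candidate.
Regularity: a*f(n/b) = 9*34*(n/6)^5 = (9/7776)*34*n^5 <= c*f(n) with c = 9/7776 < 1. Satisfied.
Case 3: T(n) = Theta(n^5).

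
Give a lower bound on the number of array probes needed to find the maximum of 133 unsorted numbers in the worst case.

Adversary: any unprobed cell could hold a value larger than everything seen so far. If fewer than 133 cells are probed, the adversary places the max in an unprobed cell. So all 133 cells must be examined; together with 133-1 comparisons this is tight.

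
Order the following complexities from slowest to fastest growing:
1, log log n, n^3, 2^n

Ordered by growth rate: 1 < log log n < n^3 < 2^n.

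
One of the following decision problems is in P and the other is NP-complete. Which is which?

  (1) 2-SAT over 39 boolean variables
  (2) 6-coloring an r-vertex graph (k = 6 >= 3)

(1) is P: 2-SAT is solvable in linear time via implication-graph SCCs.
(2) is NP-complete: graph k-coloring for k>=3 is NP-complete by reduction from 3-SAT.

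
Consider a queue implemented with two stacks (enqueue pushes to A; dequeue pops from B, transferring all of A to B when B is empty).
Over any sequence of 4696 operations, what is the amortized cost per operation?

Each element is pushed to A once, popped once, pushed to B once, and popped once: 4 unit operations over its lifetime. Over 4696 operations the total work is O(4696). Amortized O(1) per enqueue/dequeue.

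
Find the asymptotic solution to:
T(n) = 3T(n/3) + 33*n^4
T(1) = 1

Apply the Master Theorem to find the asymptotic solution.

a=3, b=3, f(n)=33*n^4. log_3(3) = 1 < 4. Case 3: T(n) = O(n^4).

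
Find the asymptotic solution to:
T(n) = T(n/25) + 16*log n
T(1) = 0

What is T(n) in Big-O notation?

Each of the log_25(n) levels adds O(log n). T(n) = O(log^2 n).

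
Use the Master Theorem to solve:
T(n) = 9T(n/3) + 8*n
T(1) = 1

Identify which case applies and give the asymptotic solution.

a=9, b=3, f(n)=8*n.
log_3(9) = 2 > 1.
Since f(n) = O(n^1) is polynomially smaller than n^2, Case 1 applies.
T(n) = Theta(n^2).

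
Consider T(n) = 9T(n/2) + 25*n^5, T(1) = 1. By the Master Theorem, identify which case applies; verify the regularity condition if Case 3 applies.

a=9, b=2, f(n)=25*n^5.
log_2(9) = 3.17 < 5.
f(n) = Omega(n^(3.17+epsilon)) for some epsilon > 0, so Case 3 is the candidate.
Regularity: a*f(n/b) = 9*25*(n/2)^5 = (9/32)*25*n^5 <= c*f(n) with c = 9/32 < 1. Satisfied.
Case 3: T(n) = Theta(n^5).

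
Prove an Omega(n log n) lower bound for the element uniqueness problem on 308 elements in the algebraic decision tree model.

In the algebraic decision tree model, element uniqueness on 308 elements is equivalent to determining which cell of an arrangement of C(308,2) = 47278 hyperplanes x_i = x_j contains the input point. Ben-Or's theorem shows this requires Omega(n log n).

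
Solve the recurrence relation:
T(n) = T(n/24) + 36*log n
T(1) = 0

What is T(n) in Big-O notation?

Each of the log_24(n) levels adds O(log n). T(n) = O(log^2 n).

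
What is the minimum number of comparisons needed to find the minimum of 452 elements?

Finding the minimum requires 451 comparisons, identical reasoning to finding the maximum. Each comparison eliminates one candidate.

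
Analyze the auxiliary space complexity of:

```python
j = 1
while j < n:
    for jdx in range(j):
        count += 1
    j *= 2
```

Space complexity: O(1).
Only a constant amount of auxiliary storage is used; nothing grows with n.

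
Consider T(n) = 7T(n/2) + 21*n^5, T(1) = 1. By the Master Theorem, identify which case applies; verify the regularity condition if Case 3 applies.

a=7, b=2, f(n)=21*n^5.
log_2(7) = 2.807 < 5.
f(n) = Omega(n^(2.807+epsilon)) for some epsilon > 0, so Case 3 is the candidate.
Regularity: a*f(n/b) = 7*21*(n/2)^5 = (7/32)*21*n^5 <= c*f(n) with c = 7/32 < 1. Satisfied.
Case 3: T(n) = Theta(n^5).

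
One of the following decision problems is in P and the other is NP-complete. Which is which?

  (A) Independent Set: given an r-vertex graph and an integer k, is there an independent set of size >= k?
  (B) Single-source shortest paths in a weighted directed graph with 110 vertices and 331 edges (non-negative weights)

(A) is NP-complete: complement of Clique (with k part of the input).
(B) is P: Dijkstra's algorithm runs in O((V+E) log V).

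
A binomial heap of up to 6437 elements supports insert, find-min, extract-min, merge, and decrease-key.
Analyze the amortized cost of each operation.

A binomial heap with n <= 6437 elements has at most floor(log_2 6437) + 1 = 13 trees. Using potential Phi = number of trees: Insert adds one tree, but cascading merges reduce count -- amortized O(1). Find-min reads the cached minimum pointer: O(1). Extract-min creates O(log n) new trees: O(log n). Merge combines tree lists: O(log n). Decrease-key sifts the element up its tree of height <= log n: O(log n).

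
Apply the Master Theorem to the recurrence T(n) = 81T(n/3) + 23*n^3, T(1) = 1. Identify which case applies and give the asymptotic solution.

a=81, b=3, f(n)=23*n^3.
log_3(81) = 4 > 3.
Since f(n) = O(n^3) is polynomially smaller than n^4, Case 1 applies.
T(n) = Theta(n^4).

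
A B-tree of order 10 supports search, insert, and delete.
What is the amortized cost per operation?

B-tree of order 10 has height O(log_10 n). Each operation traverses the tree height. Splits during insert and merges during delete are O(1) each and occur at most once per level. Total cost per operation: O(log_10 n).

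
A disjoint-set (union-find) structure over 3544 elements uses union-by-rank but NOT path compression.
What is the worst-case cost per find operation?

Union-by-rank alone keeps every tree's height <= log_2(3544) ~= 11.8. Each find traverses from a node to its root, costing O(height) = O(log n). Without path compression this bound is tight.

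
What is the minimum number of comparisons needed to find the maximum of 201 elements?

Finding the maximum requires 200 comparisons. Each comparison eliminates exactly one candidate. With 201 candidates, we need 200 eliminations.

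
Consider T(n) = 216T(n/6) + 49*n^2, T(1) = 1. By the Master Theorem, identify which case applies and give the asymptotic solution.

a=216, b=6, f(n)=49*n^2.
log_6(216) = 3 > 2.
Since f(n) = O(n^2) is polynomially smaller than n^3, Case 1 applies.
T(n) = Theta(n^3).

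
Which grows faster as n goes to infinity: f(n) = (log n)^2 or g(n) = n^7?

g(n) = n^7 grows faster: any positive polynomial dominates any polylog.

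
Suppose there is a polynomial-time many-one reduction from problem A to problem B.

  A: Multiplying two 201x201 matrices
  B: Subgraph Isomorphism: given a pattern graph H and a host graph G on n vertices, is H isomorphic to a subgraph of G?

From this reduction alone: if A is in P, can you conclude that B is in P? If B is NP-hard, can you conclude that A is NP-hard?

A poly-time reduction A <=_p B transfers tractability DOWN (B easy => A easy) and hardness UP (A hard => B hard), not the reverse.
From A in P, the reduction alone does NOT give B in P: any problem in P trivially reduces to SAT, yet SAT is not known to be in P.
From B NP-hard, the reduction alone does NOT give A NP-hard: again, easy problems reduce to hard ones.
(Here in fact A is P and B is NP-complete.)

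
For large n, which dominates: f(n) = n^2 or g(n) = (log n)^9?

f(n) = n^2 grows faster: any positive polynomial dominates any polylog.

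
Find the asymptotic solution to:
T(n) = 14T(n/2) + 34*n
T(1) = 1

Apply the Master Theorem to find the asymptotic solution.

a=14, b=2, f(n)=34*n. log_2(14) = 3.807. Case 1 of Master Theorem: T(n) = O(n^3.807).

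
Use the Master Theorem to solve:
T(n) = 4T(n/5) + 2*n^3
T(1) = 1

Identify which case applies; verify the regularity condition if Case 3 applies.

a=4, b=5, f(n)=2*n^3.
log_5(4) = 0.8614 < 3.
f(n) = Omega(n^(0.8614+epsilon)) for some epsilon > 0, so Case 3 is the candidate.
Regularity: a*f(n/b) = 4*2*(n/5)^3 = (4/125)*2*n^3 <= c*f(n) with c = 4/125 < 1. Satisfied.
Case 3: T(n) = Theta(n^3).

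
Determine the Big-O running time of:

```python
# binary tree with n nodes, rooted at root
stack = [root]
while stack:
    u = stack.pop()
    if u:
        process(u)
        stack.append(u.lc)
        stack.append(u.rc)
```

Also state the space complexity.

Time complexity: O(n).
Space complexity: O(n).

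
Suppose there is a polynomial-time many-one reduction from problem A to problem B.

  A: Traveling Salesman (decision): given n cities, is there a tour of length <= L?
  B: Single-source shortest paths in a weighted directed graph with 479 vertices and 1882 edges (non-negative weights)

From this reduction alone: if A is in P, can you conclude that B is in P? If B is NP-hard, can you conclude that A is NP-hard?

A poly-time reduction A <=_p B transfers tractability DOWN (B easy => A easy) and hardness UP (A hard => B hard), not the reverse.
From A in P, the reduction alone does NOT give B in P: any problem in P trivially reduces to SAT, yet SAT is not known to be in P.
From B NP-hard, the reduction alone does NOT give A NP-hard: again, easy problems reduce to hard ones.
(Here in fact A is NP-complete and B is in P, so no such reduction is known -- its existence would imply P = NP; the analysis concerns only what the assumed reduction would or would not let you conclude.)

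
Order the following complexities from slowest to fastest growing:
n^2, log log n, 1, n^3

Ordered by growth rate: 1 < log log n < n^2 < n^3.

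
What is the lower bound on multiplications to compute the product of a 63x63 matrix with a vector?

A 63x63 matrix-vector product has 63 inner products of length 63. Output depends on all 63^2 = 3969 matrix entries. At least 3969 multiplications needed.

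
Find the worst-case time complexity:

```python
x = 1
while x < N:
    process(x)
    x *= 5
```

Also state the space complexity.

Time complexity: O(log n).
Space complexity: O(1).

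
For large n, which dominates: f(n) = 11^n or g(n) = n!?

g(n) = n! grows faster: by Stirling n! ~ (n/e)^n sqrt(2*pi*n); (n/e)^n eventually dominates 11^n.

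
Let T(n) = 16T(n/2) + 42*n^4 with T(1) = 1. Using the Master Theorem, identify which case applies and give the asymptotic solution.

a=16, b=2, f(n)=42*n^4.
log_2(16) = 4, so n^(log_b(a)) = n^4.
f(n) = Theta(n^4), so Case 2 applies.
T(n) = Theta(n^4 log n).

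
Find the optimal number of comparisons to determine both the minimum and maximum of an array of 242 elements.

Naive approach: 482 comparisons (241 for max + 241 for min).
Optimal: Compare elements in pairs first (floor(n/2) = 121 comparisons), then find max among winners and min among losers (120 comparisons each).
Total: ceil(3n/2) - 2 = 361 comparisons. An adversary argument shows this is also a lower bound.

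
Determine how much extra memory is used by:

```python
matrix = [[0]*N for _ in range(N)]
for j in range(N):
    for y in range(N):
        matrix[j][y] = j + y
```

Space complexity: O(n^2).
A 2D structure of size n x n is allocated.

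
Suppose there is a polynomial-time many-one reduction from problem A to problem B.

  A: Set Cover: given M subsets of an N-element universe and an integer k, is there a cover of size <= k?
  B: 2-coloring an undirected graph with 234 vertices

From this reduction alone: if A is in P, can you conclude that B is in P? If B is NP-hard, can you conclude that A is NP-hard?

A poly-time reduction A <=_p B transfers tractability DOWN (B easy => A easy) and hardness UP (A hard => B hard), not the reverse.
From A in P, the reduction alone does NOT give B in P: any problem in P trivially reduces to SAT, yet SAT is not known to be in P.
From B NP-hard, the reduction alone does NOT give A NP-hard: again, easy problems reduce to hard ones.
(Here in fact A is NP-complete and B is in P, so no such reduction is known -- its existence would imply P = NP; the analysis concerns only what the assumed reduction would or would not let you conclude.)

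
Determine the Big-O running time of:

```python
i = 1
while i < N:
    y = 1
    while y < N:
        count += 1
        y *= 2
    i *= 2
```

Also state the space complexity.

Time complexity: O(log^2 n).
Space complexity: O(1).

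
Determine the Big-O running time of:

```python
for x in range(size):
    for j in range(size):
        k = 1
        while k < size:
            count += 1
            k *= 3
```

Time complexity: O(n^2 log n).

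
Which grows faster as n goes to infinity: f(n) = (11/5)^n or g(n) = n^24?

f(n) = (11/5)^n grows faster: (11/5)^n is exponential with base 11/5 > 1, dominating every polynomial.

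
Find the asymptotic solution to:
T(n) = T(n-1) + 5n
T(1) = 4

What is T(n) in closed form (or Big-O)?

Unrolling: T(n) = 4 + 5*(2 + 3 + ... + n) = 4 + 5*(n(n+1)/2 - 1) = O(n^2).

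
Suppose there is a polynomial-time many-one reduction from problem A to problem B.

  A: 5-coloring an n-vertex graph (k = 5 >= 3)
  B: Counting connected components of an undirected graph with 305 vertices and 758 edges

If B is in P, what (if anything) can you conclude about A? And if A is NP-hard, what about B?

A poly-time reduction A <=_p B means any A-instance can be transformed to a B-instance in poly time.
If B is in P: compose the reduction with B's poly-time algorithm to solve A in poly time, so A is in P.
If A is NP-hard: every NP problem reduces to A, which reduces to B; composing reductions, every NP problem reduces to B, so B is NP-hard.
(Here in fact A is NP-complete and B is in P, so no such reduction is known -- its existence would imply P = NP; the analysis concerns only what the assumed reduction would or would not let you conclude.)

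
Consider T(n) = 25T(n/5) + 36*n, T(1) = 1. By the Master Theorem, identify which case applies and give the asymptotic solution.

a=25, b=5, f(n)=36*n.
log_5(25) = 2 > 1.
Since f(n) = O(n^1) is polynomially smaller than n^2, Case 1 applies.
T(n) = Theta(n^2).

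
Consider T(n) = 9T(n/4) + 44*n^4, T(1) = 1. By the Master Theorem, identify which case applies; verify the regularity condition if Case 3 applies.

a=9, b=4, f(n)=44*n^4.
log_4(9) = 1.585 < 4.
f(n) = Omega(n^(1.585+epsilon)) for some epsilon > 0, so Case 3 is the candidate.
Regularity: a*f(n/b) = 9*44*(n/4)^4 = (9/256)*44*n^4 <= c*f(n) with c = 9/256 < 1. Satisfied.
Case 3: T(n) = Theta(n^4).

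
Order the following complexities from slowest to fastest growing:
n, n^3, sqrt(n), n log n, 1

Ordered by growth rate: 1 < sqrt(n) < n < n log n < n^3.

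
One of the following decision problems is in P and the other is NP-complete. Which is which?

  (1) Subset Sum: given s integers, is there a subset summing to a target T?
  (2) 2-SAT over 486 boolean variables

(1) is NP-complete: one of Karp's 21 NP-complete problems.
(2) is P: 2-SAT is solvable in linear time via implication-graph SCCs.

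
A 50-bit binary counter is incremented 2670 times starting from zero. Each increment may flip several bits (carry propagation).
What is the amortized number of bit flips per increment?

Bit i flips on every 2^i-th increment, so over 2670 increments bit i flips floor(2670/2^i) times. Summing over i: total flips < 2 * 2670. Amortized: < 2 = O(1) per increment.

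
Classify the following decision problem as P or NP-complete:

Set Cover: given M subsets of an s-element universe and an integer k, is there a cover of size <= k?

This problem is NP-complete: one of Karp's 21 NP-complete problems (with k part of the input).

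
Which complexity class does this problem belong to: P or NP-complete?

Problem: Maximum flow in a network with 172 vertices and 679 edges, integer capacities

This problem is in P: Edmonds-Karp / push-relabel run in polynomial time.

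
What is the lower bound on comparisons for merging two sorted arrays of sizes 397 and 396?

Adversary argument: with sizes 397 and 396 (differing by at most 1), interleave the two arrays so that every consecutive pair in the output comes from different inputs. Then each of the 792 adjacent output pairs must be directly compared, or the algorithm cannot determine their relative order. So 792 comparisons are necessary; standard merge achieves this.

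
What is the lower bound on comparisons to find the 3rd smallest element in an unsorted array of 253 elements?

Finding the 3rd smallest of 253 elements requires Omega(n) comparisons. Every element must participate in at least one comparison; otherwise it could be the 3rd smallest.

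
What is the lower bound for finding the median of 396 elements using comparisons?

To find the median of 396 elements, every element must be compared at least once, so the lower bound is Omega(n). The BFPRT algorithm achieves O(n), making this tight.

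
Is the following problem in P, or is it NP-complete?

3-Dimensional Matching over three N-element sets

This problem is NP-complete: one of Karp's 21 NP-complete problems.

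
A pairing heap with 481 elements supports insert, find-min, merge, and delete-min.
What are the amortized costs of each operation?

Pairing heaps are self-adjusting heap-ordered trees. Insert and merge link two roots: O(1). Find-min reads the root: O(1). Delete-min removes the root, then pairs children in two passes; amortized cost is O(log 481) = O(log n).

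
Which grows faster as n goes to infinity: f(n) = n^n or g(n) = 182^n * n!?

g(n) = 182^n * n! grows faster: by Stirling n! ~ sqrt(2 pi n)(n/e)^n, so 182^n n! / n^n ~ (182/e)^n sqrt(2 pi n) -> infinity since 182/e > 1.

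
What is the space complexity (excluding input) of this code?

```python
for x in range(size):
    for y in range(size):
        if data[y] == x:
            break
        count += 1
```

Space complexity: O(1).
Only a constant amount of auxiliary storage is used; nothing grows with n.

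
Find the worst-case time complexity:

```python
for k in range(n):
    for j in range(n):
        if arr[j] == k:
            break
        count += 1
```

Time complexity: O(n^2).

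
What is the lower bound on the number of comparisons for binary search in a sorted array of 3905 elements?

With 3905 possible positions, we need at least ceil(log_2(3905)) = 12 comparisons. Each comparison splits the remaining candidates by at most half.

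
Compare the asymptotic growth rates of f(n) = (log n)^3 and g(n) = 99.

f(n) = (log n)^3 grows faster: any unbounded function dominates a constant.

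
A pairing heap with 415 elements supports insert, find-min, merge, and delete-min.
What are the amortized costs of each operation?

Pairing heaps are self-adjusting heap-ordered trees. Insert and merge link two roots: O(1). Find-min reads the root: O(1). Delete-min removes the root, then pairs children in two passes; amortized cost is O(log 415) = O(log n).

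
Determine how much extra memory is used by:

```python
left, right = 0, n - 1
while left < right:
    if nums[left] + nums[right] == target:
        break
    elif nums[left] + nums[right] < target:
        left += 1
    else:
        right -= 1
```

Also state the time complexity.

Space complexity: O(1).
Only a constant amount of auxiliary storage is used; nothing grows with n.
Time complexity: O(n).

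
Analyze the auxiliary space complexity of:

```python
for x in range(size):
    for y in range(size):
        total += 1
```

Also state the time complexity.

Space complexity: O(1).
Only a constant amount of auxiliary storage is used; nothing grows with n.
Time complexity: O(n^2).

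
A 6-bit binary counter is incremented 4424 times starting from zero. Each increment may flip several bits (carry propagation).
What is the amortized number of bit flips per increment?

Bit i flips on every 2^i-th increment, so over 4424 increments bit i flips floor(4424/2^i) times. Summing over i: total flips < 2 * 4424. Amortized: < 2 = O(1) per increment.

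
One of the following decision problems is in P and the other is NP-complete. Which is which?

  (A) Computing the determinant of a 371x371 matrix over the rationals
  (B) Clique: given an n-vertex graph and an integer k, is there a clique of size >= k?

(A) is P: Gaussian elimination runs in O(n^3).
(B) is NP-complete: complement of Independent Set / Vertex Cover (with k part of the input).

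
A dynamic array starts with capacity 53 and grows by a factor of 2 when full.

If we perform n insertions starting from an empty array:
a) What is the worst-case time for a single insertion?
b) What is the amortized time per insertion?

(a) Worst-case single insertion: O(n) -- when the array is full at capacity c, the resize copies all c elements, and c can be Theta(n).
(b) Resizes happen at sizes 53, 106, 212, ... Total copy cost for n insertions: 53 + 106 + ... = O(n) (geometric series with ratio 1/2). Amortized cost per insertion: O(n)/n = O(1).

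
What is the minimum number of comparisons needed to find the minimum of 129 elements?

Finding the minimum requires 128 comparisons, identical reasoning to finding the maximum. Each comparison eliminates one candidate.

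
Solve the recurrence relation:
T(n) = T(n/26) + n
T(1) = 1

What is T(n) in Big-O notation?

Geometric series: n*(1 + 1/26 + 1/26^2 + ...) = O(n). T(n) = O(n).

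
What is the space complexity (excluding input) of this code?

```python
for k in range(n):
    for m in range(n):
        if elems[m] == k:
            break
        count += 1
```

Space complexity: O(1).
Only a constant amount of auxiliary storage is used; nothing grows with n.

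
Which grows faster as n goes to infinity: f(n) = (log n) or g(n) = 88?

f(n) = (log n) grows faster: any unbounded function dominates a constant.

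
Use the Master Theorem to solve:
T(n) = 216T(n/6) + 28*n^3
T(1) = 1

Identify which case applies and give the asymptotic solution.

a=216, b=6, f(n)=28*n^3.
log_6(216) = 3, so n^(log_b(a)) = n^3.
f(n) = Theta(n^3), so Case 2 applies.
T(n) = Theta(n^3 log n).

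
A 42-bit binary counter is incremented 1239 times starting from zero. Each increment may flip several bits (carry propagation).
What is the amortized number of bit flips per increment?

Bit i flips on every 2^i-th increment, so over 1239 increments bit i flips floor(1239/2^i) times. Summing over i: total flips < 2 * 1239. Amortized: < 2 = O(1) per increment.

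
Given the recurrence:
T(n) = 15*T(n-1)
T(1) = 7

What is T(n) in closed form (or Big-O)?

Each step multiplies by 15. T(n) = T(1)*15^(n-1) = 7*15^(n-1).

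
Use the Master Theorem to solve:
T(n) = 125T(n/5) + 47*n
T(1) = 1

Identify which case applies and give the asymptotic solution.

a=125, b=5, f(n)=47*n.
log_5(125) = 3 > 1.
Since f(n) = O(n^1) is polynomially smaller than n^3, Case 1 applies.
T(n) = Theta(n^3).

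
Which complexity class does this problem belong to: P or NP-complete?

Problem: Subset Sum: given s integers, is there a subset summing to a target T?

This problem is NP-complete: one of Karp's 21 NP-complete problems.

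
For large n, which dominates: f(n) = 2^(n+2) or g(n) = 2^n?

f(n) = 2^(n+2) and g(n) = 2^n are Theta of each other: 2^(n+2) = 2^2 * 2^n = Theta(2^n).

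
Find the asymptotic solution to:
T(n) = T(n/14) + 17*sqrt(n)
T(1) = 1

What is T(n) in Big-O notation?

Each level contributes sqrt(n/14^k). Geometric series with ratio 1/sqrt(14) < 1 sums to O(sqrt(n)).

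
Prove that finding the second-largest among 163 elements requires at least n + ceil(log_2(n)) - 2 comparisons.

Lower bound (adversary): identifying the maximum requires 163-1 comparisons (each eliminates one candidate). Assign weight 1 to each element; on each comparison the adversary lets the heavier side win and gives it the loser's weight. The max ends with weight 163, but each comparison it wins at most doubles its weight, so the max must win >= ceil(log_2(163)) = 8 comparisons. The second-largest is one of those 8 direct losers to the max, and identifying which one is largest needs >= 8-1 further comparisons. Total >= 163-1 + 8-1 = 169.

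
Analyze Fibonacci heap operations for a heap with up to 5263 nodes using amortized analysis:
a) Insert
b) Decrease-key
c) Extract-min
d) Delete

Fibonacci heaps use lazy consolidation. Potential function Phi = t + 2m (t = number of trees, m = marked nodes).
- Insert: O(1) actual, Delta Phi = +1 (one new tree) => O(1) amortized.
- Decrease-key: with c cascading cuts, actual cost is O(c); Delta Phi <= c - 2(c-1) + 2 = 4 - c (c new trees; >= c-1 marks cleared; <= 1 new mark). Amortized O(c) + (4 - c) = O(1).
- Extract-min: O(D(n) + t) actual; consolidation drops t to <= D(n)+1, so Delta Phi pays for the t term. D(n) = O(log n) for n = 5263 => O(log n) amortized.
- Delete: decrease-key to -inf then extract-min = O(log n).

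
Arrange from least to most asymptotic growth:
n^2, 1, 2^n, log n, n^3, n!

Ordered by growth rate: 1 < log n < n^2 < n^3 < 2^n < n!.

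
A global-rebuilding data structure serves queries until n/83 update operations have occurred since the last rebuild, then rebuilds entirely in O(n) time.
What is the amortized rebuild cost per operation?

The O(n) rebuild is triggered by n/83 operations, so each contributes O(n)/(n/83) = O(83) = O(1) to the rebuild cost.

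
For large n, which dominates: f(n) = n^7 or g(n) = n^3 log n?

f(n) = n^7 grows faster: n^7 / (n^3 log n) = n^4/log n -> infinity.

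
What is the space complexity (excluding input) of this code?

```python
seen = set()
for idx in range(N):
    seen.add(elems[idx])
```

Space complexity: O(n).
Auxiliary storage grows linearly with the input size n in the worst case.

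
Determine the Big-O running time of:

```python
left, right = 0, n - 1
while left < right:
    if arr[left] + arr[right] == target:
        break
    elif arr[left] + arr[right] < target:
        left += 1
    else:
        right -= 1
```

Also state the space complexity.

Time complexity: O(n).
Space complexity: O(1).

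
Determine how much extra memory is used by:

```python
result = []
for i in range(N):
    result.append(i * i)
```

Space complexity: O(n).
Auxiliary storage grows linearly with the input size n in the worst case.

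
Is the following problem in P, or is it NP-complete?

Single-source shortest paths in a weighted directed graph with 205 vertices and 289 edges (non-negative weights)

This problem is in P: Dijkstra's algorithm runs in O((V+E) log V).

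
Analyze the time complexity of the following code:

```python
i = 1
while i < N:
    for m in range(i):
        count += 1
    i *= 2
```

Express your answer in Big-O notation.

Time complexity: O(n).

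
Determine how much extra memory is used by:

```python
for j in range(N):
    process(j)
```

Space complexity: O(1).
Only a constant amount of auxiliary storage is used; nothing grows with n.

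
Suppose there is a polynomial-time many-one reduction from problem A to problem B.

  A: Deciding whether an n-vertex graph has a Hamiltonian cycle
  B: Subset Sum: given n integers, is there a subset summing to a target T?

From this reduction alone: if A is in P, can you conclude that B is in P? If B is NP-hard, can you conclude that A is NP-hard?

A poly-time reduction A <=_p B transfers tractability DOWN (B easy => A easy) and hardness UP (A hard => B hard), not the reverse.
From A in P, the reduction alone does NOT give B in P: any problem in P trivially reduces to SAT, yet SAT is not known to be in P.
From B NP-hard, the reduction alone does NOT give A NP-hard: again, easy problems reduce to hard ones.
(Here in fact A is NP-complete and B is NP-complete.)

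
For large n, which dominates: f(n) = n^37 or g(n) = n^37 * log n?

g(n) = n^37 * log n grows faster: extra log n factor -> infinity.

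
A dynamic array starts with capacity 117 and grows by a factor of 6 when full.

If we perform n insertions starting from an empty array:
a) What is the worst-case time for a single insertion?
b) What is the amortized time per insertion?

(a) Worst-case single insertion: O(n) -- when the array is full at capacity c, the resize copies all c elements, and c can be Theta(n).
(b) Resizes happen at sizes 117, 702, 4212, ... Total copy cost for n insertions: 117 + 702 + ... = O(n) (geometric series with ratio 1/6). Amortized cost per insertion: O(n)/n = O(1).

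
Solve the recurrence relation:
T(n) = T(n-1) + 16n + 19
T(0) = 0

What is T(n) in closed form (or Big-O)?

Dominant term in sum is 16*sum(i, i=1..n) = 16*n*(n+1)/2 = O(n^2).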